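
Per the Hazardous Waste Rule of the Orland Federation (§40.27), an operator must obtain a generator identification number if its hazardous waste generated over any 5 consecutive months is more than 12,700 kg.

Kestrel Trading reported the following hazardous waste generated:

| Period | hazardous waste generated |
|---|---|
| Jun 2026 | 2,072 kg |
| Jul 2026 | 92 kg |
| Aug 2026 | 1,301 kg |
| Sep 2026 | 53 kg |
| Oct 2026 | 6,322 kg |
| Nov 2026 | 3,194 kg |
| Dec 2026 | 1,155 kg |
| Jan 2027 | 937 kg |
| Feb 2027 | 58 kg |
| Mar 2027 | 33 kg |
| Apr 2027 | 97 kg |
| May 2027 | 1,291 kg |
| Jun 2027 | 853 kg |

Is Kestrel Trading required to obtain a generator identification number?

Jun 2026–Oct 2026: 2,072 kg + 92 kg + 1,301 kg + 53 kg + 6,322 kg = 9,840 kg (under)
Jul 2026–Nov 2026: 92 kg + 1,301 kg + 53 kg + 6,322 kg + 3,194 kg = 10,962 kg (under)
Aug 2026–Dec 2026: 1,301 kg + 53 kg + 6,322 kg + 3,194 kg + 1,155 kg = 12,025 kg (under)
Sep 2026–Jan 2027: 53 kg + 6,322 kg + 3,194 kg + 1,155 kg + 937 kg = 11,661 kg (under)
Oct 2026–Feb 2027: 6,322 kg + 3,194 kg + 1,155 kg + 937 kg + 58 kg = 11,666 kg (under)
Nov 2026–Mar 2027: 3,194 kg + 1,155 kg + 937 kg + 58 kg + 33 kg = 5,377 kg (under)
Dec 2026–Apr 2027: 1,155 kg + 937 kg + 58 kg + 33 kg + 97 kg = 2,280 kg (under)
Jan 2027–May 2027: 937 kg + 58 kg + 33 kg + 97 kg + 1,291 kg = 2,416 kg (under)
Feb 2027–Jun 2027: 58 kg + 33 kg + 97 kg + 1,291 kg + 853 kg = 2,332 kg (under)
No window exceeds 12,700 kg.

No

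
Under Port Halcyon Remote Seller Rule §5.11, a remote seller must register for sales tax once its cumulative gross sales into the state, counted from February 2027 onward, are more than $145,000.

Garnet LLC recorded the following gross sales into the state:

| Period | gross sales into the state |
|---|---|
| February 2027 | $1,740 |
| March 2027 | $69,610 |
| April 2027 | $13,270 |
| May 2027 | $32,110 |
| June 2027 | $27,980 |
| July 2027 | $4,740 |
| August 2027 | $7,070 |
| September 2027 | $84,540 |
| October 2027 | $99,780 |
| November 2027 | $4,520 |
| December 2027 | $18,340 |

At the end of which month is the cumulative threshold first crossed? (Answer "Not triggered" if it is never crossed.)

July 2027

Through February 2027: $1,740
Through March 2027: $71,350
Through April 2027: $84,620
Through May 2027: $116,730
Through June 2027: $144,710
Through July 2027: $149,450 ← exceeds threshold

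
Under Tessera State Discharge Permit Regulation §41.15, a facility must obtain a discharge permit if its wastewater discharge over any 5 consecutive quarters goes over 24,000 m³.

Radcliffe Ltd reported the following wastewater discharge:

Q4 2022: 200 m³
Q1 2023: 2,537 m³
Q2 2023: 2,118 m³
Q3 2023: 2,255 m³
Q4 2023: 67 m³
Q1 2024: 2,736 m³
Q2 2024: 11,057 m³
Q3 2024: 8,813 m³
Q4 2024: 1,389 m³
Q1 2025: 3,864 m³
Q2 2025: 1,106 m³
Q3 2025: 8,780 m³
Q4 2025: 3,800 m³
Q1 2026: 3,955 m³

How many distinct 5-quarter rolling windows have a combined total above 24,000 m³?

4

Q4 2022–Q4 2023: 200 m³ + 2,537 m³ + 2,118 m³ + 2,255 m³ + 67 m³ = 7,177 m³ (under)
Q1 2023–Q1 2024: 2,537 m³ + 2,118 m³ + 2,255 m³ + 67 m³ + 2,736 m³ = 9,713 m³ (under)
Q2 2023–Q2 2024: 2,118 m³ + 2,255 m³ + 67 m³ + 2,736 m³ + 11,057 m³ = 18,233 m³ (under)
Q3 2023–Q3 2024: 2,255 m³ + 67 m³ + 2,736 m³ + 11,057 m³ + 8,813 m³ = 24,928 m³ (over)
Q4 2023–Q4 2024: 67 m³ + 2,736 m³ + 11,057 m³ + 8,813 m³ + 1,389 m³ = 24,062 m³ (over)
Q1 2024–Q1 2025: 2,736 m³ + 11,057 m³ + 8,813 m³ + 1,389 m³ + 3,864 m³ = 27,859 m³ (over)
Q2 2024–Q2 2025: 11,057 m³ + 8,813 m³ + 1,389 m³ + 3,864 m³ + 1,106 m³ = 26,229 m³ (over)
Q3 2024–Q3 2025: 8,813 m³ + 1,389 m³ + 3,864 m³ + 1,106 m³ + 8,780 m³ = 23,952 m³ (under)
Q4 2024–Q4 2025: 1,389 m³ + 3,864 m³ + 1,106 m³ + 8,780 m³ + 3,800 m³ = 18,939 m³ (under)
Q1 2025–Q1 2026: 3,864 m³ + 1,106 m³ + 8,780 m³ + 3,800 m³ + 3,955 m³ = 21,505 m³ (under)
4 windows exceed the threshold.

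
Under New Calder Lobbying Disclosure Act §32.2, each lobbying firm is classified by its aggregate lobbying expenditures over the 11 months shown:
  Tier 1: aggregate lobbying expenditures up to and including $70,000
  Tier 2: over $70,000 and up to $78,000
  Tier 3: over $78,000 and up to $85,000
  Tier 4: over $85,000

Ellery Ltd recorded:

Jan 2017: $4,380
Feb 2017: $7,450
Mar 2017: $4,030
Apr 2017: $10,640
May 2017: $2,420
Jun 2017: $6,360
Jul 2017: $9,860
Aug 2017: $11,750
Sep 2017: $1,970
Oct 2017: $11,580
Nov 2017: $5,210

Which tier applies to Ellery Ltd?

Aggregate lobbying expenditures: $4,380 + $7,450 + $4,030 + $10,640 + $2,420 + $6,360 + $9,860 + $11,750 + $1,970 + $11,580 + $5,210 = $75,650.
$70,000 < $75,650 ≤ $78,000, so Tier 2 applies.

Tier 2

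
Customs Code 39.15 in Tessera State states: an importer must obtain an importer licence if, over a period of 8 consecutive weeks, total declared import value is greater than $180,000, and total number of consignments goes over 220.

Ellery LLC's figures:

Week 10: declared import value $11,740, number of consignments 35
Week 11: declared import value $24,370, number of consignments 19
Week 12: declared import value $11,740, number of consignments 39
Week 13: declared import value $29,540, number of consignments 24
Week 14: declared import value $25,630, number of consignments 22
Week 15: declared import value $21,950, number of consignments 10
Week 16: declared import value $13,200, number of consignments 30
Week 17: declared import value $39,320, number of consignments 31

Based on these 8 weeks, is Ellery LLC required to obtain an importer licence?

Total declared import value: $11,740 + $24,370 + $11,740 + $29,540 + $25,630 + $21,950 + $13,200 + $39,320 = $177,490 (≤ $180,000).
Total number of consignments: 35 + 19 + 39 + 24 + 22 + 10 + 30 + 31 = 210 (≤ 220).
The test is 'and': the rule requires both, and at least one is not exceeded.

No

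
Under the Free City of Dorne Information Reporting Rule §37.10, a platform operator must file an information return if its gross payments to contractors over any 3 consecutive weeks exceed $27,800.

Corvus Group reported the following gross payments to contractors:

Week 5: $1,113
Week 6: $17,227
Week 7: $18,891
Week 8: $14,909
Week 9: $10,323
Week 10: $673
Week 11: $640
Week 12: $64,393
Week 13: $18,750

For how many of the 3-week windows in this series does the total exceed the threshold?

Week 5–Week 7: $1,113 + $17,227 + $18,891 = $37,231 (over)
Week 6–Week 8: $17,227 + $18,891 + $14,909 = $51,027 (over)
Week 7–Week 9: $18,891 + $14,909 + $10,323 = $44,123 (over)
Week 8–Week 10: $14,909 + $10,323 + $673 = $25,905 (under)
Week 9–Week 11: $10,323 + $673 + $640 = $11,636 (under)
Week 10–Week 12: $673 + $640 + $64,393 = $65,706 (over)
Week 11–Week 13: $640 + $64,393 + $18,750 = $83,783 (over)
5 windows exceed the threshold.

5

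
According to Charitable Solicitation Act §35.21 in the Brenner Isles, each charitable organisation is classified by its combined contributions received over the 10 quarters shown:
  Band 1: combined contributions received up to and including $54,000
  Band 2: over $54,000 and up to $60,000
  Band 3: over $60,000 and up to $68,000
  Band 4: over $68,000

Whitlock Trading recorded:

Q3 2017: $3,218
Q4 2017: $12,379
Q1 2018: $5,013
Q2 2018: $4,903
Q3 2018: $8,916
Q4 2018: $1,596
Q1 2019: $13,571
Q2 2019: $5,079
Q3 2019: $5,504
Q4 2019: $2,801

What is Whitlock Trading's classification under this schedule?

Combined contributions received: $3,218 + $12,379 + $5,013 + $4,903 + $8,916 + $1,596 + $13,571 + $5,079 + $5,504 + $2,801 = $62,980.
$60,000 < $62,980 ≤ $68,000, so Band 3 applies.

Band 3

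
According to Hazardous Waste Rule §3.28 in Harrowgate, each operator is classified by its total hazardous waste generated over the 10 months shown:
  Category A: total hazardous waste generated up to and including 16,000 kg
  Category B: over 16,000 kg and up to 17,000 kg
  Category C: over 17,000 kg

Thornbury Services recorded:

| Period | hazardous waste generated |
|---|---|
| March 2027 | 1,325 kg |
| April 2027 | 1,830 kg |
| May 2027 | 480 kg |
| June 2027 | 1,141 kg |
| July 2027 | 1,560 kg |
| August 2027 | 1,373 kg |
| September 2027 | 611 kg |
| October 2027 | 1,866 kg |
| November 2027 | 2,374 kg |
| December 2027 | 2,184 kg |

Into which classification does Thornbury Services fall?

Total hazardous waste generated: 1,325 kg + 1,830 kg + 480 kg + 1,141 kg + 1,560 kg + 1,373 kg + 611 kg + 1,866 kg + 2,374 kg + 2,184 kg = 14,744 kg.
14,744 kg ≤ 16,000 kg, so Category A applies.

Category A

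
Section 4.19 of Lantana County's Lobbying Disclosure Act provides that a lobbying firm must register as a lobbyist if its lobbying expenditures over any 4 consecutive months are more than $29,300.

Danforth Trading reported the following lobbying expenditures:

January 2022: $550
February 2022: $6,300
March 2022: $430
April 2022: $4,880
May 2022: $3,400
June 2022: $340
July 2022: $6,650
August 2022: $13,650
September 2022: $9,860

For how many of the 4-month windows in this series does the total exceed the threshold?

1

January 2022–April 2022: $550 + $6,300 + $430 + $4,880 = $12,160 (under)
February 2022–May 2022: $6,300 + $430 + $4,880 + $3,400 = $15,010 (under)
March 2022–June 2022: $430 + $4,880 + $3,400 + $340 = $9,050 (under)
April 2022–July 2022: $4,880 + $3,400 + $340 + $6,650 = $15,270 (under)
May 2022–August 2022: $3,400 + $340 + $6,650 + $13,650 = $24,040 (under)
June 2022–September 2022: $340 + $6,650 + $13,650 + $9,860 = $30,500 (over)
1 window exceeds the threshold.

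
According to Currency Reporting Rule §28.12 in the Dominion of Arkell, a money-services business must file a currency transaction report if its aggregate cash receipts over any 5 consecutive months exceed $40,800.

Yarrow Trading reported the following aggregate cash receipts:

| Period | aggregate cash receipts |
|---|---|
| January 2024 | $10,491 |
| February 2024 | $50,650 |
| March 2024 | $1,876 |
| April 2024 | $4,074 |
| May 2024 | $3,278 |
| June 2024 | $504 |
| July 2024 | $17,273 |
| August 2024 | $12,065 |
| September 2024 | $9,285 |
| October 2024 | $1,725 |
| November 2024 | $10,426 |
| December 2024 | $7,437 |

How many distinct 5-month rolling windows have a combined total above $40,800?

6

January 2024–May 2024: $10,491 + $50,650 + $1,876 + $4,074 + $3,278 = $70,369 (over)
February 2024–June 2024: $50,650 + $1,876 + $4,074 + $3,278 + $504 = $60,382 (over)
March 2024–July 2024: $1,876 + $4,074 + $3,278 + $504 + $17,273 = $27,005 (under)
April 2024–August 2024: $4,074 + $3,278 + $504 + $17,273 + $12,065 = $37,194 (under)
May 2024–September 2024: $3,278 + $504 + $17,273 + $12,065 + $9,285 = $42,405 (over)
June 2024–October 2024: $504 + $17,273 + $12,065 + $9,285 + $1,725 = $40,852 (over)
July 2024–November 2024: $17,273 + $12,065 + $9,285 + $1,725 + $10,426 = $50,774 (over)
August 2024–December 2024: $12,065 + $9,285 + $1,725 + $10,426 + $7,437 = $40,938 (over)
6 windows exceed the threshold.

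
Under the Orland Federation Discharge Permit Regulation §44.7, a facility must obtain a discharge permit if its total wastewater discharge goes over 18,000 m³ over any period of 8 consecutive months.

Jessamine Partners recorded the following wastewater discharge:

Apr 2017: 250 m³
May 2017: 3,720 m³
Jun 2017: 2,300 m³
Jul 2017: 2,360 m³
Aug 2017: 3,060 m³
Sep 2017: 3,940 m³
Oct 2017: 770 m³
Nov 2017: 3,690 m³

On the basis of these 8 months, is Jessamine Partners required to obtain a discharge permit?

Total wastewater discharge: 250 m³ + 3,720 m³ + 2,300 m³ + 2,360 m³ + 3,060 m³ + 3,940 m³ + 770 m³ + 3,690 m³ = 20,090 m³.
20,090 m³ > 18,000 m³, so the threshold is exceeded.

Yes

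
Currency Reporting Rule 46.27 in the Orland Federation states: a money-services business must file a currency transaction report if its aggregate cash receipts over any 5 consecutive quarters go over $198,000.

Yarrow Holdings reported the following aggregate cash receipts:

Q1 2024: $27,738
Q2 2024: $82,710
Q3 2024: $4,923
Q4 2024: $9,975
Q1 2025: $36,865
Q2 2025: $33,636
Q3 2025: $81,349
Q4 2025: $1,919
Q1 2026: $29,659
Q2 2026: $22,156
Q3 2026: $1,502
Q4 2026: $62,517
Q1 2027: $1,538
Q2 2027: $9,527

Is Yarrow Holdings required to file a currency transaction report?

Q1 2024–Q1 2025: $27,738 + $82,710 + $4,923 + $9,975 + $36,865 = $162,211 (under)
Q2 2024–Q2 2025: $82,710 + $4,923 + $9,975 + $36,865 + $33,636 = $168,109 (under)
Q3 2024–Q3 2025: $4,923 + $9,975 + $36,865 + $33,636 + $81,349 = $166,748 (under)
Q4 2024–Q4 2025: $9,975 + $36,865 + $33,636 + $81,349 + $1,919 = $163,744 (under)
Q1 2025–Q1 2026: $36,865 + $33,636 + $81,349 + $1,919 + $29,659 = $183,428 (under)
Q2 2025–Q2 2026: $33,636 + $81,349 + $1,919 + $29,659 + $22,156 = $168,719 (under)
Q3 2025–Q3 2026: $81,349 + $1,919 + $29,659 + $22,156 + $1,502 = $136,585 (under)
Q4 2025–Q4 2026: $1,919 + $29,659 + $22,156 + $1,502 + $62,517 = $117,753 (under)
Q1 2026–Q1 2027: $29,659 + $22,156 + $1,502 + $62,517 + $1,538 = $117,372 (under)
Q2 2026–Q2 2027: $22,156 + $1,502 + $62,517 + $1,538 + $9,527 = $97,240 (under)
No window exceeds $198,000.

No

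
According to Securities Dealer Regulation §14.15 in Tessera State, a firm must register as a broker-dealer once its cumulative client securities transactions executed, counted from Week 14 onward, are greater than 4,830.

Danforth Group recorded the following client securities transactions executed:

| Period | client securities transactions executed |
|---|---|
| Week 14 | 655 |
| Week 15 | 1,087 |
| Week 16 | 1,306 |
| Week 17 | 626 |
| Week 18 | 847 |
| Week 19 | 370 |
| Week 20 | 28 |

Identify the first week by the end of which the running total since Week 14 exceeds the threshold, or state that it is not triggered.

Through Week 14: 655
Through Week 15: 1,742
Through Week 16: 3,048
Through Week 17: 3,674
Through Week 18: 4,521
Through Week 19: 4,891 ← exceeds threshold

Week 19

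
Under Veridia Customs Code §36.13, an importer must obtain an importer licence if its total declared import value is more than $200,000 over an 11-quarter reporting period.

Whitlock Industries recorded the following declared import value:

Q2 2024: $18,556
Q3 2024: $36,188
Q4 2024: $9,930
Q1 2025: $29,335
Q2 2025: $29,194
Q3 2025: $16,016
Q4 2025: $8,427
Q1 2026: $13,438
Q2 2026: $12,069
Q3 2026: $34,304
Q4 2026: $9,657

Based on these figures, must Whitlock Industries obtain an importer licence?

Total declared import value: $18,556 + $36,188 + $9,930 + $29,335 + $29,194 + $16,016 + $8,427 + $13,438 + $12,069 + $34,304 + $9,657 = $217,114.
$217,114 > $200,000, so the threshold is exceeded.

Yes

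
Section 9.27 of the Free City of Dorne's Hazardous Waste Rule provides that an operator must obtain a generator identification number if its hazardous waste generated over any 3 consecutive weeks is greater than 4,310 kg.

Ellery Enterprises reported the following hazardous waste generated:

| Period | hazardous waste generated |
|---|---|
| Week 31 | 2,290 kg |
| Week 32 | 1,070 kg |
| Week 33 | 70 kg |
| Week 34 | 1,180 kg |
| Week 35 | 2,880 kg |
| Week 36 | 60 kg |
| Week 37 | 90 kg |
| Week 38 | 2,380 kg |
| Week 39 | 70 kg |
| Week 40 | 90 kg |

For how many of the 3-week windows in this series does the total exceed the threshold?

0

Week 31–Week 33: 2,290 kg + 1,070 kg + 70 kg = 3,430 kg (under)
Week 32–Week 34: 1,070 kg + 70 kg + 1,180 kg = 2,320 kg (under)
Week 33–Week 35: 70 kg + 1,180 kg + 2,880 kg = 4,130 kg (under)
Week 34–Week 36: 1,180 kg + 2,880 kg + 60 kg = 4,120 kg (under)
Week 35–Week 37: 2,880 kg + 60 kg + 90 kg = 3,030 kg (under)
Week 36–Week 38: 60 kg + 90 kg + 2,380 kg = 2,530 kg (under)
Week 37–Week 39: 90 kg + 2,380 kg + 70 kg = 2,540 kg (under)
Week 38–Week 40: 2,380 kg + 70 kg + 90 kg = 2,540 kg (under)
0 windows exceed the threshold.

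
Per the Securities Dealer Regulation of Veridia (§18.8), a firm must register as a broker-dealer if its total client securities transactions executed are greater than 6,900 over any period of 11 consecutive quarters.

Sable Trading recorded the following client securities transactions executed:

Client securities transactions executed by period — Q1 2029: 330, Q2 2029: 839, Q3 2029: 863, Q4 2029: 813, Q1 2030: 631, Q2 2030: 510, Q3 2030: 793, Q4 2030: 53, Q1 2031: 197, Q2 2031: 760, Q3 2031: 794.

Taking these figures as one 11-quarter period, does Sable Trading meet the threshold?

Total client securities transactions executed: 330 + 839 + 863 + 813 + 631 + 510 + 793 + 53 + 197 + 760 + 794 = 6,583.
6,583 ≤ 6,900, so the threshold is not exceeded.

No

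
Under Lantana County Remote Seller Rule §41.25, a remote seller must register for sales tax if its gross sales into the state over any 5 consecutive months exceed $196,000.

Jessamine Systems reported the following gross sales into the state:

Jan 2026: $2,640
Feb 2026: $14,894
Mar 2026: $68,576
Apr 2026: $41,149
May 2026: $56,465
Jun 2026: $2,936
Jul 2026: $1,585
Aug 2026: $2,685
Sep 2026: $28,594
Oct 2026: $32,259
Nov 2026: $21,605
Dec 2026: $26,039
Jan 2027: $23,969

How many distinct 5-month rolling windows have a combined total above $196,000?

Jan 2026–May 2026: $2,640 + $14,894 + $68,576 + $41,149 + $56,465 = $183,724 (under)
Feb 2026–Jun 2026: $14,894 + $68,576 + $41,149 + $56,465 + $2,936 = $184,020 (under)
Mar 2026–Jul 2026: $68,576 + $41,149 + $56,465 + $2,936 + $1,585 = $170,711 (under)
Apr 2026–Aug 2026: $41,149 + $56,465 + $2,936 + $1,585 + $2,685 = $104,820 (under)
May 2026–Sep 2026: $56,465 + $2,936 + $1,585 + $2,685 + $28,594 = $92,265 (under)
Jun 2026–Oct 2026: $2,936 + $1,585 + $2,685 + $28,594 + $32,259 = $68,059 (under)
Jul 2026–Nov 2026: $1,585 + $2,685 + $28,594 + $32,259 + $21,605 = $86,728 (under)
Aug 2026–Dec 2026: $2,685 + $28,594 + $32,259 + $21,605 + $26,039 = $111,182 (under)
Sep 2026–Jan 2027: $28,594 + $32,259 + $21,605 + $26,039 + $23,969 = $132,466 (under)
0 windows exceed the threshold.

0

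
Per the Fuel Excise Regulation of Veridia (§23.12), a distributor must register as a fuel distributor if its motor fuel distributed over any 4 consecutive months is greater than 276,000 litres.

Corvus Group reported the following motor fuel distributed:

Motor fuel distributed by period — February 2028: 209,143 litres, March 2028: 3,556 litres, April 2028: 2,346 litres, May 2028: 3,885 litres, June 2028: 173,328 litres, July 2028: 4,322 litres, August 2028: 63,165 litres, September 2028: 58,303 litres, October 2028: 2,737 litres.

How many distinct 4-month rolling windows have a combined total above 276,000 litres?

February 2028–May 2028: 209,143 litres + 3,556 litres + 2,346 litres + 3,885 litres = 218,930 litres (under)
March 2028–June 2028: 3,556 litres + 2,346 litres + 3,885 litres + 173,328 litres = 183,115 litres (under)
April 2028–July 2028: 2,346 litres + 3,885 litres + 173,328 litres + 4,322 litres = 183,881 litres (under)
May 2028–August 2028: 3,885 litres + 173,328 litres + 4,322 litres + 63,165 litres = 244,700 litres (under)
June 2028–September 2028: 173,328 litres + 4,322 litres + 63,165 litres + 58,303 litres = 299,118 litres (over)
July 2028–October 2028: 4,322 litres + 63,165 litres + 58,303 litres + 2,737 litres = 128,527 litres (under)
1 window exceeds the threshold.

1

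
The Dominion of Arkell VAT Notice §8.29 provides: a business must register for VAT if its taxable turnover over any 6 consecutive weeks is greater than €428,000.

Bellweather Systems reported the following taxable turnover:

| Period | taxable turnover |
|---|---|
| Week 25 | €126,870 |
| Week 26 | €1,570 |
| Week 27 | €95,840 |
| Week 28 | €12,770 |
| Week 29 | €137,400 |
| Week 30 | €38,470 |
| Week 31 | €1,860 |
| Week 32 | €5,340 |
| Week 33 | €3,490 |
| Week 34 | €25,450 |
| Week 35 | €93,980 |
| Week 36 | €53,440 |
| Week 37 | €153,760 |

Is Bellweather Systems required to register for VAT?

Week 25–Week 30: €126,870 + €1,570 + €95,840 + €12,770 + €137,400 + €38,470 = €412,920 (under)
Week 26–Week 31: €1,570 + €95,840 + €12,770 + €137,400 + €38,470 + €1,860 = €287,910 (under)
Week 27–Week 32: €95,840 + €12,770 + €137,400 + €38,470 + €1,860 + €5,340 = €291,680 (under)
Week 28–Week 33: €12,770 + €137,400 + €38,470 + €1,860 + €5,340 + €3,490 = €199,330 (under)
Week 29–Week 34: €137,400 + €38,470 + €1,860 + €5,340 + €3,490 + €25,450 = €212,010 (under)
Week 30–Week 35: €38,470 + €1,860 + €5,340 + €3,490 + €25,450 + €93,980 = €168,590 (under)
Week 31–Week 36: €1,860 + €5,340 + €3,490 + €25,450 + €93,980 + €53,440 = €183,560 (under)
Week 32–Week 37: €5,340 + €3,490 + €25,450 + €93,980 + €53,440 + €153,760 = €335,460 (under)
No window exceeds €428,000.

No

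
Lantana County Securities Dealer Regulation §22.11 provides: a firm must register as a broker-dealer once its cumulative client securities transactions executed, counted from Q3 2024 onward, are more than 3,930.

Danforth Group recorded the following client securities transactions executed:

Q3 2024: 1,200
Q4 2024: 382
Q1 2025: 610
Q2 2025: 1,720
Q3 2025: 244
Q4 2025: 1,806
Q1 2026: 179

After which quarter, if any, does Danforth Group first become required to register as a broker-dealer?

Through Q3 2024: 1,200
Through Q4 2024: 1,582
Through Q1 2025: 2,192
Through Q2 2025: 3,912
Through Q3 2025: 4,156 ← exceeds threshold

Q3 2025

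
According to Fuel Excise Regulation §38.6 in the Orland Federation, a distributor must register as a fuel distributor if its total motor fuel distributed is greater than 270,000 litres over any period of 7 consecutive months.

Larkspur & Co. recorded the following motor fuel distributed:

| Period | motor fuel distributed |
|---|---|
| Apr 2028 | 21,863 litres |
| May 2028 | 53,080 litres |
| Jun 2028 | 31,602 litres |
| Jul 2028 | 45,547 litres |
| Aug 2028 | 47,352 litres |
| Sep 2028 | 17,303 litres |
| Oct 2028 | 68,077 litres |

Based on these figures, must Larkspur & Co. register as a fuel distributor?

Yes

Total motor fuel distributed: 21,863 litres + 53,080 litres + 31,602 litres + 45,547 litres + 47,352 litres + 17,303 litres + 68,077 litres = 284,824 litres.
284,824 litres > 270,000 litres, so the threshold is exceeded.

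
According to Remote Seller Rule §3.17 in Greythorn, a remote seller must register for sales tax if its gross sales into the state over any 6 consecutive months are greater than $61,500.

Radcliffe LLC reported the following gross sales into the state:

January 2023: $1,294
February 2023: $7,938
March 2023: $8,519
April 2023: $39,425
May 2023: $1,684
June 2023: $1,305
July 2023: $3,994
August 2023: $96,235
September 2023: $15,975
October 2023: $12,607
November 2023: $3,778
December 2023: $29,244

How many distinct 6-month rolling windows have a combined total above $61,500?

January 2023–June 2023: $1,294 + $7,938 + $8,519 + $39,425 + $1,684 + $1,305 = $60,165 (under)
February 2023–July 2023: $7,938 + $8,519 + $39,425 + $1,684 + $1,305 + $3,994 = $62,865 (over)
March 2023–August 2023: $8,519 + $39,425 + $1,684 + $1,305 + $3,994 + $96,235 = $151,162 (over)
April 2023–September 2023: $39,425 + $1,684 + $1,305 + $3,994 + $96,235 + $15,975 = $158,618 (over)
May 2023–October 2023: $1,684 + $1,305 + $3,994 + $96,235 + $15,975 + $12,607 = $131,800 (over)
June 2023–November 2023: $1,305 + $3,994 + $96,235 + $15,975 + $12,607 + $3,778 = $133,894 (over)
July 2023–December 2023: $3,994 + $96,235 + $15,975 + $12,607 + $3,778 + $29,244 = $161,833 (over)
6 windows exceed the threshold.

6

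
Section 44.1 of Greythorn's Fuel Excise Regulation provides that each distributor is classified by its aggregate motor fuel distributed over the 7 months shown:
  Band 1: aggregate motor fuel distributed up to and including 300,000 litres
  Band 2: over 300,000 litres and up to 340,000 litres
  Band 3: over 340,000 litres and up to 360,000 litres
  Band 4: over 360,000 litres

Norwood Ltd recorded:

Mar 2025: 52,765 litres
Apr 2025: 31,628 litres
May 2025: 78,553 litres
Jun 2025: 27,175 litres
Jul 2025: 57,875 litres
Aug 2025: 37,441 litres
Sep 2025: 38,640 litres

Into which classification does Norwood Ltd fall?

Aggregate motor fuel distributed: 52,765 litres + 31,628 litres + 78,553 litres + 27,175 litres + 57,875 litres + 37,441 litres + 38,640 litres = 324,077 litres.
300,000 litres < 324,077 litres ≤ 340,000 litres, so Band 2 applies.

Band 2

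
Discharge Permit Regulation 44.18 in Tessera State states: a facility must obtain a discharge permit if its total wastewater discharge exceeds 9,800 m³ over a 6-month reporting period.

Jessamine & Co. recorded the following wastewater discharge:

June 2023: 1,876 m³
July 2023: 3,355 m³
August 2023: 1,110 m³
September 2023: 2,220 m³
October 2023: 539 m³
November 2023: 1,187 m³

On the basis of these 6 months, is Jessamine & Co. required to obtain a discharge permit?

Yes

Total wastewater discharge: 1,876 m³ + 3,355 m³ + 1,110 m³ + 2,220 m³ + 539 m³ + 1,187 m³ = 10,287 m³.
10,287 m³ > 9,800 m³, so the threshold is exceeded.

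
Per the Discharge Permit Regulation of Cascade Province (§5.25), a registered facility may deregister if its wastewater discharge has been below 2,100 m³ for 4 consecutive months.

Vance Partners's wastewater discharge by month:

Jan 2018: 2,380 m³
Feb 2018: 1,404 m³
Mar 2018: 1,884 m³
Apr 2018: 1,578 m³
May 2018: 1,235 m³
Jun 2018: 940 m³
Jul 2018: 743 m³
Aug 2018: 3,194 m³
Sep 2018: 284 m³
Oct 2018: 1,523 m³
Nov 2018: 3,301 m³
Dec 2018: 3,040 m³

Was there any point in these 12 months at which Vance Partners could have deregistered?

Months below 2,100 m³: Feb 2018, Mar 2018, Apr 2018, May 2018, Jun 2018, Jul 2018, Sep 2018, Oct 2018.
Longest run of consecutive months below the threshold: 6.
6 ≥ 4, so Vance Partners became eligible.

Yes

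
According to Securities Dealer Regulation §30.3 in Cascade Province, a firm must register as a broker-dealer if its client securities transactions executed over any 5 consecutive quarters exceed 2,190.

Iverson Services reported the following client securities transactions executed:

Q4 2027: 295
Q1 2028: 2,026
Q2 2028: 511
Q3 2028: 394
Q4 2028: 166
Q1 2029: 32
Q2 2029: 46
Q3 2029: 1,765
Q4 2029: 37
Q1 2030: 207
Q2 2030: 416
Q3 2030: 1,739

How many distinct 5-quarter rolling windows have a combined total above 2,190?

Q4 2027–Q4 2028: 295 + 2,026 + 511 + 394 + 166 = 3,392 (over)
Q1 2028–Q1 2029: 2,026 + 511 + 394 + 166 + 32 = 3,129 (over)
Q2 2028–Q2 2029: 511 + 394 + 166 + 32 + 46 = 1,149 (under)
Q3 2028–Q3 2029: 394 + 166 + 32 + 46 + 1,765 = 2,403 (over)
Q4 2028–Q4 2029: 166 + 32 + 46 + 1,765 + 37 = 2,046 (under)
Q1 2029–Q1 2030: 32 + 46 + 1,765 + 37 + 207 = 2,087 (under)
Q2 2029–Q2 2030: 46 + 1,765 + 37 + 207 + 416 = 2,471 (over)
Q3 2029–Q3 2030: 1,765 + 37 + 207 + 416 + 1,739 = 4,164 (over)
5 windows exceed the threshold.

5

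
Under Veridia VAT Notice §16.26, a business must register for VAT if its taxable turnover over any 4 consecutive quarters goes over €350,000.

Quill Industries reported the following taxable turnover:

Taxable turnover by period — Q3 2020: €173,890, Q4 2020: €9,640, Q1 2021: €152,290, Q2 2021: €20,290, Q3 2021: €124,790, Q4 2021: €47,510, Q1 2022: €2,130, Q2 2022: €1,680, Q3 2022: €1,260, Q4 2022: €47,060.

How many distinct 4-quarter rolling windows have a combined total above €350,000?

Q3 2020–Q2 2021: €173,890 + €9,640 + €152,290 + €20,290 = €356,110 (over)
Q4 2020–Q3 2021: €9,640 + €152,290 + €20,290 + €124,790 = €307,010 (under)
Q1 2021–Q4 2021: €152,290 + €20,290 + €124,790 + €47,510 = €344,880 (under)
Q2 2021–Q1 2022: €20,290 + €124,790 + €47,510 + €2,130 = €194,720 (under)
Q3 2021–Q2 2022: €124,790 + €47,510 + €2,130 + €1,680 = €176,110 (under)
Q4 2021–Q3 2022: €47,510 + €2,130 + €1,680 + €1,260 = €52,580 (under)
Q1 2022–Q4 2022: €2,130 + €1,680 + €1,260 + €47,060 = €52,130 (under)
1 window exceeds the threshold.

1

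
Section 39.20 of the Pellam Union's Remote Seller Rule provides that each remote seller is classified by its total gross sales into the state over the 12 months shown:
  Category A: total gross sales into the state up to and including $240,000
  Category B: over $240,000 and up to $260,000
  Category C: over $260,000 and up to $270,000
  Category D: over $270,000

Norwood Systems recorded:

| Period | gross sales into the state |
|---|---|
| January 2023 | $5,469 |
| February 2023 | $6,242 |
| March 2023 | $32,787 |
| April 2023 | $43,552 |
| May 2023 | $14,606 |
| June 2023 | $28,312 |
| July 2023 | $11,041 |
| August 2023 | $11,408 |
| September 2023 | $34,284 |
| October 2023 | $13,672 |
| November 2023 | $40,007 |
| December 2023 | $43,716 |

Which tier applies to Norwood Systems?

Category D

Total gross sales into the state: $5,469 + $6,242 + $32,787 + $43,552 + $14,606 + $28,312 + $11,041 + $11,408 + $34,284 + $13,672 + $40,007 + $43,716 = $285,096.
$285,096 > $270,000, so Category D applies.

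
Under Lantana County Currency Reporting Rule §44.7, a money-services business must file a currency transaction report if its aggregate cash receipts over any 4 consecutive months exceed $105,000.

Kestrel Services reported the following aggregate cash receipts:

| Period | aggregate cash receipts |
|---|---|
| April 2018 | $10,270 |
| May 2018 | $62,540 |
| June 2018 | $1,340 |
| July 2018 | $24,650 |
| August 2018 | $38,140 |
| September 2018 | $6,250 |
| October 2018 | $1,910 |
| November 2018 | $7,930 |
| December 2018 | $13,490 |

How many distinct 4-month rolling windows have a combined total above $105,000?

1

April 2018–July 2018: $10,270 + $62,540 + $1,340 + $24,650 = $98,800 (under)
May 2018–August 2018: $62,540 + $1,340 + $24,650 + $38,140 = $126,670 (over)
June 2018–September 2018: $1,340 + $24,650 + $38,140 + $6,250 = $70,380 (under)
July 2018–October 2018: $24,650 + $38,140 + $6,250 + $1,910 = $70,950 (under)
August 2018–November 2018: $38,140 + $6,250 + $1,910 + $7,930 = $54,230 (under)
September 2018–December 2018: $6,250 + $1,910 + $7,930 + $13,490 = $29,580 (under)
1 window exceeds the threshold.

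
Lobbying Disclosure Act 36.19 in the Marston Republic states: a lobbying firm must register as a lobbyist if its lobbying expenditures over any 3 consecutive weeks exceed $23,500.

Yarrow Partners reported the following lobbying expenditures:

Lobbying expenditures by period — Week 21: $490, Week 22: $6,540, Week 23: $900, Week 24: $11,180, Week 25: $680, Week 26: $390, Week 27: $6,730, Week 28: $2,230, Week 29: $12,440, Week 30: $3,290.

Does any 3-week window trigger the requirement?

No

Week 21–Week 23: $490 + $6,540 + $900 = $7,930 (under)
Week 22–Week 24: $6,540 + $900 + $11,180 = $18,620 (under)
Week 23–Week 25: $900 + $11,180 + $680 = $12,760 (under)
Week 24–Week 26: $11,180 + $680 + $390 = $12,250 (under)
Week 25–Week 27: $680 + $390 + $6,730 = $7,800 (under)
Week 26–Week 28: $390 + $6,730 + $2,230 = $9,350 (under)
Week 27–Week 29: $6,730 + $2,230 + $12,440 = $21,400 (under)
Week 28–Week 30: $2,230 + $12,440 + $3,290 = $17,960 (under)
No window exceeds $23,500.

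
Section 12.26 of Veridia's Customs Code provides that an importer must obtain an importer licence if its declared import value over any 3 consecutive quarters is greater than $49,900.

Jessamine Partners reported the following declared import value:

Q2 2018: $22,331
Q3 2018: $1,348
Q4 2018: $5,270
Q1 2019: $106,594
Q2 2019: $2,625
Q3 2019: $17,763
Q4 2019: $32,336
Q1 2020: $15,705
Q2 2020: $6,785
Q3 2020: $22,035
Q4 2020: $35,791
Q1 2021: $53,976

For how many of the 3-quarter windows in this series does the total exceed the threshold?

8

Q2 2018–Q4 2018: $22,331 + $1,348 + $5,270 = $28,949 (under)
Q3 2018–Q1 2019: $1,348 + $5,270 + $106,594 = $113,212 (over)
Q4 2018–Q2 2019: $5,270 + $106,594 + $2,625 = $114,489 (over)
Q1 2019–Q3 2019: $106,594 + $2,625 + $17,763 = $126,982 (over)
Q2 2019–Q4 2019: $2,625 + $17,763 + $32,336 = $52,724 (over)
Q3 2019–Q1 2020: $17,763 + $32,336 + $15,705 = $65,804 (over)
Q4 2019–Q2 2020: $32,336 + $15,705 + $6,785 = $54,826 (over)
Q1 2020–Q3 2020: $15,705 + $6,785 + $22,035 = $44,525 (under)
Q2 2020–Q4 2020: $6,785 + $22,035 + $35,791 = $64,611 (over)
Q3 2020–Q1 2021: $22,035 + $35,791 + $53,976 = $111,802 (over)
8 windows exceed the threshold.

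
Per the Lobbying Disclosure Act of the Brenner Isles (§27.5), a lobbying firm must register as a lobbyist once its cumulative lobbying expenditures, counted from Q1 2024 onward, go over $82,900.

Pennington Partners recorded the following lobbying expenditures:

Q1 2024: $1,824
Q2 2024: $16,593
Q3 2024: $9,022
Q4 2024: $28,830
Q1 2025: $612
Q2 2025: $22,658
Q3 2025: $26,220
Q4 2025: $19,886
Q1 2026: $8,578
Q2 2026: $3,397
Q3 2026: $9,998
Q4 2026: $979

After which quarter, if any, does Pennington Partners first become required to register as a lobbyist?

Q3 2025

Through Q1 2024: $1,824
Through Q2 2024: $18,417
Through Q3 2024: $27,439
Through Q4 2024: $56,269
Through Q1 2025: $56,881
Through Q2 2025: $79,539
Through Q3 2025: $105,759 ← exceeds threshold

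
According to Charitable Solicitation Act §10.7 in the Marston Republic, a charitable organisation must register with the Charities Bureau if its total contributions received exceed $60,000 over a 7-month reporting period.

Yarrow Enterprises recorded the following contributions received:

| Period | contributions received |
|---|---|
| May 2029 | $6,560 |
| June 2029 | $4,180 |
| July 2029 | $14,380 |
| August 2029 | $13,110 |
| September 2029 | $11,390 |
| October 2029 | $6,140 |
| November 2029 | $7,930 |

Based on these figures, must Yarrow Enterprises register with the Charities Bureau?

Total contributions received: $6,560 + $4,180 + $14,380 + $13,110 + $11,390 + $6,140 + $7,930 = $63,690.
$63,690 > $60,000, so the threshold is exceeded.

Yes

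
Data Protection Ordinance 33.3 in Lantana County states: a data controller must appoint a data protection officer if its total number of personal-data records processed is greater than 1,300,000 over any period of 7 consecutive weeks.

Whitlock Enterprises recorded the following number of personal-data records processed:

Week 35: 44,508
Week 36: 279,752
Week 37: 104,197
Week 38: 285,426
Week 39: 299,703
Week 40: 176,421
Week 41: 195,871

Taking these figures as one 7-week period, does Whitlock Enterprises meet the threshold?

Total number of personal-data records processed: 44,508 + 279,752 + 104,197 + 285,426 + 299,703 + 176,421 + 195,871 = 1,385,878.
1,385,878 > 1,300,000, so the threshold is exceeded.

Yes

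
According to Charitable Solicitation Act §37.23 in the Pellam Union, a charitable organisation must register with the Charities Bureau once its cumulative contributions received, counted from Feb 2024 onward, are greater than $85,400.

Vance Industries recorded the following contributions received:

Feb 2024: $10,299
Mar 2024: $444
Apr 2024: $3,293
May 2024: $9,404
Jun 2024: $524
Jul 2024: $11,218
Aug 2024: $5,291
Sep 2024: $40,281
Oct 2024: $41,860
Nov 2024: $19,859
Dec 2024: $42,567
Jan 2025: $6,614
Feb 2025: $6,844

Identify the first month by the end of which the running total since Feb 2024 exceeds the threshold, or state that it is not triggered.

Through Feb 2024: $10,299
Through Mar 2024: $10,743
Through Apr 2024: $14,036
Through May 2024: $23,440
Through Jun 2024: $23,964
Through Jul 2024: $35,182
Through Aug 2024: $40,473
Through Sep 2024: $80,754
Through Oct 2024: $122,614 ← exceeds threshold

Oct 2024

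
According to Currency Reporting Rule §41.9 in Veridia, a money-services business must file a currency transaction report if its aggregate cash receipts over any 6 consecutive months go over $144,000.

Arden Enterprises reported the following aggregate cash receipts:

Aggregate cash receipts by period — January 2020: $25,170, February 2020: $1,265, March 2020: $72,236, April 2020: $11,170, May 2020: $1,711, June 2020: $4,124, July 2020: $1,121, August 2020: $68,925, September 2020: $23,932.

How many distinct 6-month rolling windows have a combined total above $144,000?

1

January 2020–June 2020: $25,170 + $1,265 + $72,236 + $11,170 + $1,711 + $4,124 = $115,676 (under)
February 2020–July 2020: $1,265 + $72,236 + $11,170 + $1,711 + $4,124 + $1,121 = $91,627 (under)
March 2020–August 2020: $72,236 + $11,170 + $1,711 + $4,124 + $1,121 + $68,925 = $159,287 (over)
April 2020–September 2020: $11,170 + $1,711 + $4,124 + $1,121 + $68,925 + $23,932 = $110,983 (under)
1 window exceeds the threshold.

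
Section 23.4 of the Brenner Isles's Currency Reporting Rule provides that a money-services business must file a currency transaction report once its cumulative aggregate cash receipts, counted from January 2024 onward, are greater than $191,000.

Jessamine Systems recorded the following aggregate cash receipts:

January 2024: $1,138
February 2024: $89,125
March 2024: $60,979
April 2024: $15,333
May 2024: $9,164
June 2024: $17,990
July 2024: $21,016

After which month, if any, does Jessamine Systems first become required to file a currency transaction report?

Through January 2024: $1,138
Through February 2024: $90,263
Through March 2024: $151,242
Through April 2024: $166,575
Through May 2024: $175,739
Through June 2024: $193,729 ← exceeds threshold

June 2024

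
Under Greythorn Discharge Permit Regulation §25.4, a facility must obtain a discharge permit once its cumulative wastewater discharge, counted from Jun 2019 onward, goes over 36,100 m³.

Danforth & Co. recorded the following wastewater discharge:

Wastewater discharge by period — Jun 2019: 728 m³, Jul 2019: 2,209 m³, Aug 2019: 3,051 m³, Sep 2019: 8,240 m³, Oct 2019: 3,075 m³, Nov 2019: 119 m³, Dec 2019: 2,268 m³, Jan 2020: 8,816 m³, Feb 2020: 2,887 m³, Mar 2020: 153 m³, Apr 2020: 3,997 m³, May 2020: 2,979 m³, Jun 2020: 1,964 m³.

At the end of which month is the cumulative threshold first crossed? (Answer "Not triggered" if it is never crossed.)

May 2020

Through Jun 2019: 728 m³
Through Jul 2019: 2,937 m³
Through Aug 2019: 5,988 m³
Through Sep 2019: 14,228 m³
Through Oct 2019: 17,303 m³
Through Nov 2019: 17,422 m³
Through Dec 2019: 19,690 m³
Through Jan 2020: 28,506 m³
Through Feb 2020: 31,393 m³
Through Mar 2020: 31,546 m³
Through Apr 2020: 35,543 m³
Through May 2020: 38,522 m³ ← exceeds threshold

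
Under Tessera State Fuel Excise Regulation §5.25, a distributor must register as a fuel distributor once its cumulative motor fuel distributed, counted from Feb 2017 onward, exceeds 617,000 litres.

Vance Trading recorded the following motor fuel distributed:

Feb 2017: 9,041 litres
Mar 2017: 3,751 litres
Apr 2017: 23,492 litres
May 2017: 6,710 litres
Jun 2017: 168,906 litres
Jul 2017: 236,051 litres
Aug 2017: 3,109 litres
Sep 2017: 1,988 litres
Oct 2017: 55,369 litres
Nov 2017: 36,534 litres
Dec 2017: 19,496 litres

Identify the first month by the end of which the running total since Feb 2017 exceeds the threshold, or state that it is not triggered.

Not triggered

Through Feb 2017: 9,041 litres
Through Mar 2017: 12,792 litres
Through Apr 2017: 36,284 litres
Through May 2017: 42,994 litres
Through Jun 2017: 211,900 litres
Through Jul 2017: 447,951 litres
Through Aug 2017: 451,060 litres
Through Sep 2017: 453,048 litres
Through Oct 2017: 508,417 litres
Through Nov 2017: 544,951 litres
Through Dec 2017: 564,447 litres
Final cumulative total 564,447 litres ≤ 617,000 litres; the threshold is never exceeded.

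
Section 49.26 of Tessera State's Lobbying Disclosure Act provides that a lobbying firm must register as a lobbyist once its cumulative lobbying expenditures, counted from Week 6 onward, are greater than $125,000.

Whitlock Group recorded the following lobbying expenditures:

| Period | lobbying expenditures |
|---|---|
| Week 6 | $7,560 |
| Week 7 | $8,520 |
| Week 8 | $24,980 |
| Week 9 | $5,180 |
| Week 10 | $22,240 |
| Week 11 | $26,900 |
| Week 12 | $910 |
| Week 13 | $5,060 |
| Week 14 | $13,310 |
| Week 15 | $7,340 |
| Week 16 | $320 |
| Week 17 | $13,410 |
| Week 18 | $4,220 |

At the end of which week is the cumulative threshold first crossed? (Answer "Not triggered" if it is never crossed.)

Week 17

Through Week 6: $7,560
Through Week 7: $16,080
Through Week 8: $41,060
Through Week 9: $46,240
Through Week 10: $68,480
Through Week 11: $95,380
Through Week 12: $96,290
Through Week 13: $101,350
Through Week 14: $114,660
Through Week 15: $122,000
Through Week 16: $122,320
Through Week 17: $135,730 ← exceeds threshold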